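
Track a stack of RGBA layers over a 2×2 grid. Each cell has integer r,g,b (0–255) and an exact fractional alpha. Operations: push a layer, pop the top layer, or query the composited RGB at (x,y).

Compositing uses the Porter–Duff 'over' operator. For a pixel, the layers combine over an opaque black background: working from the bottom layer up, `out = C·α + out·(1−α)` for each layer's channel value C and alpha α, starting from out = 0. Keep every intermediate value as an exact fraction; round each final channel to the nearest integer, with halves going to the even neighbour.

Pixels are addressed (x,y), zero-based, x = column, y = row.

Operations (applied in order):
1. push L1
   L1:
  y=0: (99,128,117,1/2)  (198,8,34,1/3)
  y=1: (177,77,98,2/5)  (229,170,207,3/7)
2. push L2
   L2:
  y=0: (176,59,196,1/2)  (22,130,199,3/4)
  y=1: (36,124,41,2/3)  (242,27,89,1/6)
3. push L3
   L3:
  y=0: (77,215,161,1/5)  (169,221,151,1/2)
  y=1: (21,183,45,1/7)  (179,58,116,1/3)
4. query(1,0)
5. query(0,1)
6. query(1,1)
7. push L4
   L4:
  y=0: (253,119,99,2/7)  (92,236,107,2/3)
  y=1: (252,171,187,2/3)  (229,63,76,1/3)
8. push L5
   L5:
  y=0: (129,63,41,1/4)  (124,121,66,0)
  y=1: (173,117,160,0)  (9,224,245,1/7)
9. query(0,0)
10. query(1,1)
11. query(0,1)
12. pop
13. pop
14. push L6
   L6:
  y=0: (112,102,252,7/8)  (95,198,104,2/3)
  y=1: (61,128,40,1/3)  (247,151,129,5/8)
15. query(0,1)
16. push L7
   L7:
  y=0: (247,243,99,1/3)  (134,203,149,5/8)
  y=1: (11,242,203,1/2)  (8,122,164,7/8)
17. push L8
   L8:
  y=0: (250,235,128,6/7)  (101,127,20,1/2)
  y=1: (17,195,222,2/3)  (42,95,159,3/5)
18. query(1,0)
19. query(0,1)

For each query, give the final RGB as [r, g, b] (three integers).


at x=1,y=0 over L1,L2,L3:
+L1 (α=1/3) → [66, 8/3, 34/3]
+L2 (α=3/4) → [33, 589/6, 1825/12]
+L3 (α=1/2) → [101, 1915/12, 3637/24]
→ [101, 160, 152]

(0,1) stack=L1,L2,L3; from [0,0,0]:
+L1 (α=2/5) → [354/5, 154/5, 196/5]
+L2 (α=2/3) → [238/5, 1394/15, 202/5]
+L3 (α=1/7) → [219/5, 529/5, 1437/35]
= [44, 106, 41]

(1,1) stack=L1,L2,L3; from [0,0,0]:
+L1 (α=3/7) → [687/7, 510/7, 621/7]
+L2 (α=1/6) → [5129/42, 913/14, 1864/21]
+L3 (α=1/3) → [8888/63, 1319/21, 6164/63]
rounded: [141, 63, 98]

query (0,0) [L1,L2,L3,L4,L5] — begin 0,0,0
+L1 (α=1/2) → [99/2, 64, 117/2]
+L2 (α=1/2) → [451/4, 123/2, 509/4]
+L3 (α=1/5) → [528/5, 461/5, 134]
+L4 (α=2/7) → [1034/7, 699/7, 124]
+L5 (α=1/4) → [4005/28, 1269/14, 413/4]
= [143, 91, 103]

query (1,1) [L1,L2,L3,L4,L5] — begin 0,0,0
+L1 (α=3/7) → [687/7, 510/7, 621/7]
+L2 (α=1/6) → [5129/42, 913/14, 1864/21]
+L3 (α=1/3) → [8888/63, 1319/21, 6164/63]
+L4 (α=1/3) → [32203/189, 3961/63, 17116/189]
+L5 (α=1/7) → [64973/441, 12626/147, 49667/441]
rounded: [147, 86, 113]

query (0,1) [L1,L2,L3,L4,L5] — begin 0,0,0
after L1 α=2/5: [354/5, 154/5, 196/5]
after L2 α=2/3: [238/5, 1394/15, 202/5]
after L3 α=1/7: [219/5, 529/5, 1437/35]
after L4 α=2/3: [913/5, 2239/15, 14527/105]
after L5 α=0: [913/5, 2239/15, 14527/105]
rounded: [183, 149, 138]

(0,1) stack=L1,L2,L3,L6; from [0,0,0]:
L1 α=2/5: [354/5, 154/5, 196/5]
L2 α=2/3: [238/5, 1394/15, 202/5]
L3 α=1/7: [219/5, 529/5, 1437/35]
L6 α=1/3: [743/15, 566/5, 4274/105]
= [50, 113, 41]

at x=1,y=0 over L1,L2,L3,L6,L7,L8:
+L1 (α=1/3) → [66, 8/3, 34/3]
+L2 (α=3/4) → [33, 589/6, 1825/12]
+L3 (α=1/2) → [101, 1915/12, 3637/24]
+L6 (α=2/3) → [97, 6667/36, 8629/72]
+L7 (α=5/8) → [961/8, 18847/96, 26509/192]
+L8 (α=1/2) → [1769/16, 31039/192, 30349/384]
→ [111, 162, 79]

(0,1) stack=L1,L2,L3,L6,L7,L8; from [0,0,0]:
+L1 (α=2/5) → [354/5, 154/5, 196/5]
+L2 (α=2/3) → [238/5, 1394/15, 202/5]
+L3 (α=1/7) → [219/5, 529/5, 1437/35]
+L6 (α=1/3) → [743/15, 566/5, 4274/105]
+L7 (α=1/2) → [454/15, 888/5, 25589/210]
+L8 (α=2/3) → [964/45, 946/5, 118829/630]
rounded: [21, 189, 189]


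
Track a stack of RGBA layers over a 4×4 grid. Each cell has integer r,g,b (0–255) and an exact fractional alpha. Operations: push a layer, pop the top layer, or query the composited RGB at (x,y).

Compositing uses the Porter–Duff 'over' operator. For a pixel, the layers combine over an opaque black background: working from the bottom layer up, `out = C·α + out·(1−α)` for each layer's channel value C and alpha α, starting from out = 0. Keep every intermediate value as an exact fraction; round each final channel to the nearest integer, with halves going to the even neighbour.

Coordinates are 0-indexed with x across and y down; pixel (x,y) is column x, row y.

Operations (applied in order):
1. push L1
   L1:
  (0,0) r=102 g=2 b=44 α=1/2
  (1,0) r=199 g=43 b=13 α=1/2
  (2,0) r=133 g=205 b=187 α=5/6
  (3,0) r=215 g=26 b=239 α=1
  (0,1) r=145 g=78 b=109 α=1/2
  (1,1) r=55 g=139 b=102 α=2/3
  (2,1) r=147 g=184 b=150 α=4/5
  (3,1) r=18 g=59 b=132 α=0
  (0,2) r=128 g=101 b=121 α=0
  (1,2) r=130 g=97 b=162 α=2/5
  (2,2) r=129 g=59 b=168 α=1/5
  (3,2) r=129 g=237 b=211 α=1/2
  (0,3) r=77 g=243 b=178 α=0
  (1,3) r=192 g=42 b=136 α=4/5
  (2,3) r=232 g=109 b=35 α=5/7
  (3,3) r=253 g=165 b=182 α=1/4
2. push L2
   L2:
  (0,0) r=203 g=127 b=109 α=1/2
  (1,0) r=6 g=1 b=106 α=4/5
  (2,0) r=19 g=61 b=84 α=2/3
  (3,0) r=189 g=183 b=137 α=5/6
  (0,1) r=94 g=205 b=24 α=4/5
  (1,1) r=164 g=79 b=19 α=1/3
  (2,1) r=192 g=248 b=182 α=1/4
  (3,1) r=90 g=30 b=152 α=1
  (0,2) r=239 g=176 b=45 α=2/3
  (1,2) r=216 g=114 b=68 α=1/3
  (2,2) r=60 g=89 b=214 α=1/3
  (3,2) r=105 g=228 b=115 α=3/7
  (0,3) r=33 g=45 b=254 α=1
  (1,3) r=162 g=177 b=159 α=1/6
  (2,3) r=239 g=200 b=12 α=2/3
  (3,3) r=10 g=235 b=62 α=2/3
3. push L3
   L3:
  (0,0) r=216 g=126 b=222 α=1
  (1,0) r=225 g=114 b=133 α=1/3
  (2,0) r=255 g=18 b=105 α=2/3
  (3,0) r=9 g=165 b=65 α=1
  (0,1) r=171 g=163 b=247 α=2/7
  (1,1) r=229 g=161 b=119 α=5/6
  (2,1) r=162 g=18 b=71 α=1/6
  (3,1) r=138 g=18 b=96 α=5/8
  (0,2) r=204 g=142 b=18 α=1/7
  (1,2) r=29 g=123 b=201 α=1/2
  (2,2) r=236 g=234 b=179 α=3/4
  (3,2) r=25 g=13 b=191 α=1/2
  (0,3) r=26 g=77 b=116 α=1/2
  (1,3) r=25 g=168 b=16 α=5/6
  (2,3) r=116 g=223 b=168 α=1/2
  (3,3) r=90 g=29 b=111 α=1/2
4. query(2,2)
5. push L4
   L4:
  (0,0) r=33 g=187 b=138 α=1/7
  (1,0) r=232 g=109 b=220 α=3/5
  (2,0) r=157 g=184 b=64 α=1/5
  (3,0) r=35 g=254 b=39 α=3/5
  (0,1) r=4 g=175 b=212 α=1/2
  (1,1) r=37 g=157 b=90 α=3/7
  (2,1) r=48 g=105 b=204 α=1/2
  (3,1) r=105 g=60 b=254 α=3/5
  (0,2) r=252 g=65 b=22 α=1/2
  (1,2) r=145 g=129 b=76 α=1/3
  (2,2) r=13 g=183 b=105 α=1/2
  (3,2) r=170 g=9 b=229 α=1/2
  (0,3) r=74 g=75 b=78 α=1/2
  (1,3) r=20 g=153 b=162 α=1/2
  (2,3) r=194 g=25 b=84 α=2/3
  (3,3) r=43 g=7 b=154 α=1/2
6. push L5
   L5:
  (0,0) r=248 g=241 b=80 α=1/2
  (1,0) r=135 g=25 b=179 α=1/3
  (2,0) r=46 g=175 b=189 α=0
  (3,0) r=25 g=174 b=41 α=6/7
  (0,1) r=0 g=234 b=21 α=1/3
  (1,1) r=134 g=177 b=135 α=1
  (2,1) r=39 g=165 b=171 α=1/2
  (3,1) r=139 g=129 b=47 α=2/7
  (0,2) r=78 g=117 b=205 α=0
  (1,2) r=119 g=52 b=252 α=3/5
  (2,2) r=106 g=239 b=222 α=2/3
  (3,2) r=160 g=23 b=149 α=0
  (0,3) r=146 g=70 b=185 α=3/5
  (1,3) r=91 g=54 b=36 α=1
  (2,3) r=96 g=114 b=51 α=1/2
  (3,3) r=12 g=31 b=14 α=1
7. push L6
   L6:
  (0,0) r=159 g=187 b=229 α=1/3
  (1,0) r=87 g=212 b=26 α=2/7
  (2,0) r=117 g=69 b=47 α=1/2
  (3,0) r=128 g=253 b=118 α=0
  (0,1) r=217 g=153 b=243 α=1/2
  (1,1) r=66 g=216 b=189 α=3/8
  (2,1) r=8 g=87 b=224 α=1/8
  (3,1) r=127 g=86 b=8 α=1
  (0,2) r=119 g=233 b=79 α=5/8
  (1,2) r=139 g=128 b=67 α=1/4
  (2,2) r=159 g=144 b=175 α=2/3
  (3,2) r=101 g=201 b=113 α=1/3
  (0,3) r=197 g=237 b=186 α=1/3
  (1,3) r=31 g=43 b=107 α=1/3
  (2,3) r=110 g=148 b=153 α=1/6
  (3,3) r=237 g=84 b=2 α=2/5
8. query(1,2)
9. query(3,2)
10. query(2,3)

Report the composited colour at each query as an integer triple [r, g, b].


at x=2,y=2 over L1,L2,L3:
after L1 α=1/5: [129/5, 59/5, 168/5]
after L2 α=1/3: [186/5, 563/15, 1406/15]
after L3 α=3/4: [1863/10, 11093/60, 9461/60]
rounded: [186, 185, 158]

(1,2) stack=L1,L2,L3,L4,L5,L6; from [0,0,0]:
+L1 (α=2/5) → [52, 194/5, 324/5]
+L2 (α=1/3) → [320/3, 958/15, 988/15]
+L3 (α=1/2) → [407/6, 2803/30, 4003/30]
+L4 (α=1/3) → [842/9, 4738/45, 5143/45]
+L5 (α=3/5) → [4897/45, 16496/225, 44306/225]
+L6 (α=1/4) → [3491/30, 6524/75, 49331/300]
rounded: [116, 87, 164]

query (3,2) [L1,L2,L3,L4,L5,L6] — begin 0,0,0
after L1 α=1/2: [129/2, 237/2, 211/2]
after L2 α=3/7: [573/7, 1158/7, 767/7]
after L3 α=1/2: [374/7, 1249/14, 1052/7]
after L4 α=1/2: [782/7, 1375/28, 2655/14]
after L5 α=0: [782/7, 1375/28, 2655/14]
after L6 α=1/3: [757/7, 4189/42, 3446/21]
→ [108, 100, 164]

at x=2,y=3 over L1,L2,L3,L4,L5,L6:
after L1 α=5/7: [1160/7, 545/7, 25]
after L2 α=2/3: [1502/7, 1115/7, 49/3]
after L3 α=1/2: [1157/7, 1338/7, 553/6]
after L4 α=2/3: [1291/7, 1688/21, 1561/18]
after L5 α=1/2: [1963/14, 2041/21, 2479/36]
after L6 α=1/6: [3785/28, 13313/126, 17903/216]
= [135, 106, 83]


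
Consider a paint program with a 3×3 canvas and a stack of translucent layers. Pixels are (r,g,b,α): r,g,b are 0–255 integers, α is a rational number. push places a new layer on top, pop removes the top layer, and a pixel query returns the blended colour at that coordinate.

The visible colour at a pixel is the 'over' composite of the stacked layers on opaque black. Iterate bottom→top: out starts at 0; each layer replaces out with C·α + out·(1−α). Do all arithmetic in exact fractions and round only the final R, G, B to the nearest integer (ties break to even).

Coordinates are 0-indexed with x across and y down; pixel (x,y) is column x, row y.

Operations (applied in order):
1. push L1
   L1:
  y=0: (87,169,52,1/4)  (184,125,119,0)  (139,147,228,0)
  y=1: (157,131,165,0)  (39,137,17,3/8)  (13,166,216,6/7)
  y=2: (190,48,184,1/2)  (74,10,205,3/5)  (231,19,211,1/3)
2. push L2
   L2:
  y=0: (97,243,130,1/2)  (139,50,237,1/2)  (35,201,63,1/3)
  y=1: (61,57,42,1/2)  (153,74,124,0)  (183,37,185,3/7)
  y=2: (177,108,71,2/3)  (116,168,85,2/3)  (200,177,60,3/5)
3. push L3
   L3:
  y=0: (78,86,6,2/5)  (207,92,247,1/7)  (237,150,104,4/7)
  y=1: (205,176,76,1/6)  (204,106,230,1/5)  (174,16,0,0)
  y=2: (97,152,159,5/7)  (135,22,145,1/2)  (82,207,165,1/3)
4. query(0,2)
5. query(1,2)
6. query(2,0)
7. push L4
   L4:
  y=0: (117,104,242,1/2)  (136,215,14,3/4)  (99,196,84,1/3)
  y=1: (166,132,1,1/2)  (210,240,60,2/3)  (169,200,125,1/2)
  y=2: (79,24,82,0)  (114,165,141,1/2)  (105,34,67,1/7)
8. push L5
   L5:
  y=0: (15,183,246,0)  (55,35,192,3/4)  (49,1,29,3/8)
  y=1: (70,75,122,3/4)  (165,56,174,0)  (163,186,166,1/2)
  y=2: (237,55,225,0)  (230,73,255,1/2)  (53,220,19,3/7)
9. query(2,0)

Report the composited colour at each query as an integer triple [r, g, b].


(0,2) stack=L1,L2,L3; from [0,0,0]:
L1 α=1/2: [95, 24, 92]
L2 α=2/3: [449/3, 80, 78]
L3 α=5/7: [2353/21, 920/7, 951/7]
= [112, 131, 136]

query (1,2) [L1,L2,L3] — begin 0,0,0
after L1 α=3/5: [222/5, 6, 123]
after L2 α=2/3: [1382/15, 114, 293/3]
after L3 α=1/2: [3407/30, 68, 364/3]
→ [114, 68, 121]

at x=2,y=0 over L1,L2,L3:
after L1 α=0: [0, 0, 0]
after L2 α=1/3: [35/3, 67, 21]
after L3 α=4/7: [983/7, 801/7, 479/7]
rounded: [140, 114, 68]

at x=2,y=0 over L1,L2,L3,L4,L5:
L1 α=0: [0, 0, 0]
L2 α=1/3: [35/3, 67, 21]
L3 α=4/7: [983/7, 801/7, 479/7]
L4 α=1/3: [2659/21, 2974/21, 1546/21]
L5 α=3/8: [8191/84, 14933/168, 9557/168]
= [98, 89, 57]


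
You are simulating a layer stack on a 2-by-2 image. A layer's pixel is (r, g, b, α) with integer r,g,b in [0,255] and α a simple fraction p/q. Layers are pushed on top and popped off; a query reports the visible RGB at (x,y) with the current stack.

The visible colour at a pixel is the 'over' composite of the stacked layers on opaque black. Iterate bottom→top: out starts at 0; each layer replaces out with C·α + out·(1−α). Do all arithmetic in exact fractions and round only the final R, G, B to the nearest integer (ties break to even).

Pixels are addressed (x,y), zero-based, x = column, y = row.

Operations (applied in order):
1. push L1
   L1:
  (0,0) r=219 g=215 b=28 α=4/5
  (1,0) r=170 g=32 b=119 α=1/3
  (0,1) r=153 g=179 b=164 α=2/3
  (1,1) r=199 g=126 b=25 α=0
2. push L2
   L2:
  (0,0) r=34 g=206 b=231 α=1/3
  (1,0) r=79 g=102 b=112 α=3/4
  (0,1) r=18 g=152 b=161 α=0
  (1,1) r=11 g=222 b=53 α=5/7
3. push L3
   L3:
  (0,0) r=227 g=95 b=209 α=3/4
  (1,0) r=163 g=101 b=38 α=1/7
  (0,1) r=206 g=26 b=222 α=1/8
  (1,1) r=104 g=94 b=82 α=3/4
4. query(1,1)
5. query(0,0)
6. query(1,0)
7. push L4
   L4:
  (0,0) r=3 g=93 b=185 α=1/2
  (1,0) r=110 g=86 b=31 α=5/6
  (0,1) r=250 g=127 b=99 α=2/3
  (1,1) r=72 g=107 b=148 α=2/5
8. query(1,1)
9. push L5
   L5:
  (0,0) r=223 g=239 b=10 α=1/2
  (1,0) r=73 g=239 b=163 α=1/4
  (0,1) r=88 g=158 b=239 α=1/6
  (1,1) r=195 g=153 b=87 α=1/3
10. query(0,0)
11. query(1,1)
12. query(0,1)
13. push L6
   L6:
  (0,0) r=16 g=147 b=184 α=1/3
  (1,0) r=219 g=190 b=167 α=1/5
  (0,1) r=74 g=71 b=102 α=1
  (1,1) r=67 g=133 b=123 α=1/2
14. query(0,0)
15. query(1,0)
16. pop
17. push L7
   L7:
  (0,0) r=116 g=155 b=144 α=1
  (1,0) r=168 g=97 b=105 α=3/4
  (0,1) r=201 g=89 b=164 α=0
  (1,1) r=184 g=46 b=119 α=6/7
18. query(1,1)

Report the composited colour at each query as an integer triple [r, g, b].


(1,1) stack=L1,L2,L3; from [0,0,0]:
L1 α=0: [0, 0, 0]
L2 α=5/7: [55/7, 1110/7, 265/7]
L3 α=3/4: [2239/28, 771/7, 1987/28]
→ [80, 110, 71]

(0,0) stack=L1,L2,L3; from [0,0,0]:
after L1 α=4/5: [876/5, 172, 112/5]
after L2 α=1/3: [1922/15, 550/3, 1379/15]
after L3 α=3/4: [12137/60, 1405/12, 2696/15]
→ [202, 117, 180]

at x=1,y=0 over L1,L2,L3:
after L1 α=1/3: [170/3, 32/3, 119/3]
after L2 α=3/4: [881/12, 475/6, 1127/12]
after L3 α=1/7: [1207/14, 576/7, 1203/14]
rounded: [86, 82, 86]

(1,1) stack=L1,L2,L3,L4; from [0,0,0]:
after L1 α=0: [0, 0, 0]
after L2 α=5/7: [55/7, 1110/7, 265/7]
after L3 α=3/4: [2239/28, 771/7, 1987/28]
after L4 α=2/5: [10749/140, 3811/35, 14249/140]
rounded: [77, 109, 102]

(0,0) stack=L1,L2,L3,L4,L5; from [0,0,0]:
L1 α=4/5: [876/5, 172, 112/5]
L2 α=1/3: [1922/15, 550/3, 1379/15]
L3 α=3/4: [12137/60, 1405/12, 2696/15]
L4 α=1/2: [12317/120, 2521/24, 5471/30]
L5 α=1/2: [39077/240, 8257/48, 5771/60]
→ [163, 172, 96]

at x=1,y=1 over L1,L2,L3,L4,L5:
after L1 α=0: [0, 0, 0]
after L2 α=5/7: [55/7, 1110/7, 265/7]
after L3 α=3/4: [2239/28, 771/7, 1987/28]
after L4 α=2/5: [10749/140, 3811/35, 14249/140]
after L5 α=1/3: [8133/70, 12977/105, 20339/210]
rounded: [116, 124, 97]

at x=0,y=1 over L1,L2,L3,L4,L5:
after L1 α=2/3: [102, 358/3, 328/3]
after L2 α=0: [102, 358/3, 328/3]
after L3 α=1/8: [115, 323/3, 1481/12]
after L4 α=2/3: [205, 1085/9, 3857/36]
after L5 α=1/6: [371/2, 6847/54, 27889/216]
= [186, 127, 129]

at x=0,y=0 over L1,L2,L3,L4,L5,L6:
after L1 α=4/5: [876/5, 172, 112/5]
after L2 α=1/3: [1922/15, 550/3, 1379/15]
after L3 α=3/4: [12137/60, 1405/12, 2696/15]
after L4 α=1/2: [12317/120, 2521/24, 5471/30]
after L5 α=1/2: [39077/240, 8257/48, 5771/60]
after L6 α=1/3: [40997/360, 11785/72, 11291/90]
rounded: [114, 164, 125]

query (1,0) [L1,L2,L3,L4,L5,L6] — begin 0,0,0
after L1 α=1/3: [170/3, 32/3, 119/3]
after L2 α=3/4: [881/12, 475/6, 1127/12]
after L3 α=1/7: [1207/14, 576/7, 1203/14]
after L4 α=5/6: [2969/28, 1793/21, 3373/84]
after L5 α=1/4: [10951/112, 1733/14, 7937/112]
after L6 α=1/5: [17083/140, 4796/35, 12613/140]
→ [122, 137, 90]

(1,1) stack=L1,L2,L3,L4,L5,L7; from [0,0,0]:
+L1 (α=0) → [0, 0, 0]
+L2 (α=5/7) → [55/7, 1110/7, 265/7]
+L3 (α=3/4) → [2239/28, 771/7, 1987/28]
+L4 (α=2/5) → [10749/140, 3811/35, 14249/140]
+L5 (α=1/3) → [8133/70, 12977/105, 20339/210]
+L7 (α=6/7) → [85413/490, 41957/735, 170279/1470]
= [174, 57, 116]


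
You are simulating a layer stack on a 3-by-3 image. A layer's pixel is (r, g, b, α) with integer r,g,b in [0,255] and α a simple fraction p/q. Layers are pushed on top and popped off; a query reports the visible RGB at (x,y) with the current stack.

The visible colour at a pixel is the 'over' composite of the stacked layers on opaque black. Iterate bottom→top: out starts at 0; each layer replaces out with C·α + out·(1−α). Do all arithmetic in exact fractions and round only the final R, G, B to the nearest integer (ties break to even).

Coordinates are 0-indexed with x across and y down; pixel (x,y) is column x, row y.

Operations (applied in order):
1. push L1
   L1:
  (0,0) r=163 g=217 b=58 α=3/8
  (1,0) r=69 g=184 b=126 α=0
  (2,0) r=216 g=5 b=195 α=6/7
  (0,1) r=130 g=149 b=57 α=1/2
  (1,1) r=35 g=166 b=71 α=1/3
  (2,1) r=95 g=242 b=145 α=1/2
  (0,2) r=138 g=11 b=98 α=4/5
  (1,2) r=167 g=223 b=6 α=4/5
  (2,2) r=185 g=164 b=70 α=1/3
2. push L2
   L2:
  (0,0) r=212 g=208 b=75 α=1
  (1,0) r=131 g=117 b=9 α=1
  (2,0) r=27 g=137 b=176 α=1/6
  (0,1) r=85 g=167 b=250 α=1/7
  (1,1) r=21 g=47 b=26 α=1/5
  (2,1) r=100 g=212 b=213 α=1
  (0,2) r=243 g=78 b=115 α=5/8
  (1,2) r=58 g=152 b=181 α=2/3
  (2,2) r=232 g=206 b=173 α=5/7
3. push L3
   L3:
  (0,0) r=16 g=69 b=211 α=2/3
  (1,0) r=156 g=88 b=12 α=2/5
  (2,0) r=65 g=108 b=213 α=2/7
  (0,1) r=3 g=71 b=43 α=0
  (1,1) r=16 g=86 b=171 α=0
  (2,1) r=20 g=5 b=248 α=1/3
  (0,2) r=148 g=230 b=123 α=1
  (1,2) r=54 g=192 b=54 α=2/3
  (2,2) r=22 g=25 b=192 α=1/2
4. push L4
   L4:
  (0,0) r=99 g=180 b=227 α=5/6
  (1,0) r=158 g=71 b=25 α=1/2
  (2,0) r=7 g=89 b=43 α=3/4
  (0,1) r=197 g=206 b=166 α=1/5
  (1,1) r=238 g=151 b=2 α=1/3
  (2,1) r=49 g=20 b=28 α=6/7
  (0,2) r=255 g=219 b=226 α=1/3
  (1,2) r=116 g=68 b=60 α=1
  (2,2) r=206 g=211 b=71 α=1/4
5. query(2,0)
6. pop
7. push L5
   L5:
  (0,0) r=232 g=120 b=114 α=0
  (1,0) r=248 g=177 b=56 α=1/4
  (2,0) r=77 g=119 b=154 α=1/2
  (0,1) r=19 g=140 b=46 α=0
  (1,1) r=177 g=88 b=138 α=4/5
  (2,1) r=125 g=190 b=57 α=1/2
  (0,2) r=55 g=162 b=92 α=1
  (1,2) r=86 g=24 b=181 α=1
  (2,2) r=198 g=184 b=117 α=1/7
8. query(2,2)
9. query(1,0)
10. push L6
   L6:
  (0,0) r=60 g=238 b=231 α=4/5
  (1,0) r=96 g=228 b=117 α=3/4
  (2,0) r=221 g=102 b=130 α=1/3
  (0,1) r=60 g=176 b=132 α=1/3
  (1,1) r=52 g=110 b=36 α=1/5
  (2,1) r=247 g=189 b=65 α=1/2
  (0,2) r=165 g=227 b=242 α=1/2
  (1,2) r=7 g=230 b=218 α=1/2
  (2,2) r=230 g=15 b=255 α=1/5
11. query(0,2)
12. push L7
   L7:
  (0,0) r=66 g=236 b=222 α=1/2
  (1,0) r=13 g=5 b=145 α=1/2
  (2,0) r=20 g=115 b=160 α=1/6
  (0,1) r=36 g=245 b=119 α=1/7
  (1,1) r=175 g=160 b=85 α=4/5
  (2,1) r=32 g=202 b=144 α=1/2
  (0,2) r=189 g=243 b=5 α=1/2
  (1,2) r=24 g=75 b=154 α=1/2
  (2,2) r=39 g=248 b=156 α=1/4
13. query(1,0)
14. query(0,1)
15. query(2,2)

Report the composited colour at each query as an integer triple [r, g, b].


(2,0) stack=L1,L2,L3,L4; from [0,0,0]:
L1 α=6/7: [1296/7, 30/7, 1170/7]
L2 α=1/6: [2223/14, 1109/42, 3541/21]
L3 α=2/7: [12935/98, 14617/294, 26651/147]
L4 α=3/4: [14993/392, 93115/1176, 22807/294]
= [38, 79, 78]

at x=2,y=2 over L1,L2,L3,L5:
+L1 (α=1/3) → [185/3, 164/3, 70/3]
+L2 (α=5/7) → [550/3, 3418/21, 2735/21]
+L3 (α=1/2) → [308/3, 3943/42, 6767/42]
+L5 (α=1/7) → [814/7, 5231/49, 7586/49]
rounded: [116, 107, 155]

at x=1,y=0 over L1,L2,L3,L5:
L1 α=0: [0, 0, 0]
L2 α=1: [131, 117, 9]
L3 α=2/5: [141, 527/5, 51/5]
L5 α=1/4: [671/4, 1233/10, 433/20]
= [168, 123, 22]

query (0,2) [L1,L2,L3,L5,L6] — begin 0,0,0
after L1 α=4/5: [552/5, 44/5, 392/5]
after L2 α=5/8: [7731/40, 1041/20, 4051/40]
after L3 α=1: [148, 230, 123]
after L5 α=1: [55, 162, 92]
after L6 α=1/2: [110, 389/2, 167]
= [110, 194, 167]

query (1,0) [L1,L2,L3,L5,L6,L7] — begin 0,0,0
+L1 (α=0) → [0, 0, 0]
+L2 (α=1) → [131, 117, 9]
+L3 (α=2/5) → [141, 527/5, 51/5]
+L5 (α=1/4) → [671/4, 1233/10, 433/20]
+L6 (α=3/4) → [1823/16, 8073/40, 7453/80]
+L7 (α=1/2) → [2031/32, 8273/80, 19053/160]
→ [63, 103, 119]

(0,1) stack=L1,L2,L3,L5,L6,L7; from [0,0,0]:
+L1 (α=1/2) → [65, 149/2, 57/2]
+L2 (α=1/7) → [475/7, 614/7, 421/7]
+L3 (α=0) → [475/7, 614/7, 421/7]
+L5 (α=0) → [475/7, 614/7, 421/7]
+L6 (α=1/3) → [1370/21, 820/7, 1766/21]
+L7 (α=1/7) → [2992/49, 6635/49, 4365/49]
rounded: [61, 135, 89]

(2,2) stack=L1,L2,L3,L5,L6,L7; from [0,0,0]:
L1 α=1/3: [185/3, 164/3, 70/3]
L2 α=5/7: [550/3, 3418/21, 2735/21]
L3 α=1/2: [308/3, 3943/42, 6767/42]
L5 α=1/7: [814/7, 5231/49, 7586/49]
L6 α=1/5: [4866/35, 21659/245, 42839/245]
L7 α=1/4: [15963/140, 125737/980, 166737/980]
rounded: [114, 128, 170]


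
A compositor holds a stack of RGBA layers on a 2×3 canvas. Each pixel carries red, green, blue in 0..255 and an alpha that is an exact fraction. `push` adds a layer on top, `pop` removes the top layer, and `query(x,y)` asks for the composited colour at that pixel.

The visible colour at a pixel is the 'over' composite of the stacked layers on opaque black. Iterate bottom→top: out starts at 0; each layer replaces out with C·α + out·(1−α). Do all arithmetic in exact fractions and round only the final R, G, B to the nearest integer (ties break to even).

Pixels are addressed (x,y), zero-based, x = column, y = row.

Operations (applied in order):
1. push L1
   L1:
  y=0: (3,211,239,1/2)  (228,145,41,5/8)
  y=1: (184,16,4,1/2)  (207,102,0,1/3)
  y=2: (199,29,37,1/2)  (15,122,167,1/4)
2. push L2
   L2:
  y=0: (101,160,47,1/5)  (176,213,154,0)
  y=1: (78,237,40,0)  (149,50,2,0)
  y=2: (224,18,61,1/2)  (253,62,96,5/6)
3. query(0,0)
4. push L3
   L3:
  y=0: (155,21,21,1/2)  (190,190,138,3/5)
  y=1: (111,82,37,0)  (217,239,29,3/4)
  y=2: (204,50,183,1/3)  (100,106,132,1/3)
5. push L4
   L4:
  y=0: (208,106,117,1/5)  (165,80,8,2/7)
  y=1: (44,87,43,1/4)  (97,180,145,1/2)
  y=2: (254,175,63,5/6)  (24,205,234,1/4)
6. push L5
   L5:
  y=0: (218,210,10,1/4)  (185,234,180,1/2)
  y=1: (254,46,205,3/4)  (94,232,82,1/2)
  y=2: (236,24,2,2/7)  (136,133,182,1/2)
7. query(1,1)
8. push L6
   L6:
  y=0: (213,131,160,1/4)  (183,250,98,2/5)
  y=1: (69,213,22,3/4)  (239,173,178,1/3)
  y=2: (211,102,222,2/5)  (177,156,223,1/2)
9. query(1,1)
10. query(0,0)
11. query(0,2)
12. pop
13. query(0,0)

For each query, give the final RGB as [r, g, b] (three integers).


query (0,0) [L1,L2] — begin 0,0,0
L1 α=1/2: [3/2, 211/2, 239/2]
L2 α=1/5: [107/5, 582/5, 105]
= [21, 116, 105]

query (1,1) [L1,L2,L3,L4,L5] — begin 0,0,0
+L1 (α=1/3) → [69, 34, 0]
+L2 (α=0) → [69, 34, 0]
+L3 (α=3/4) → [180, 751/4, 87/4]
+L4 (α=1/2) → [277/2, 1471/8, 667/8]
+L5 (α=1/2) → [465/4, 3327/16, 1323/16]
→ [116, 208, 83]

(1,1) stack=L1,L2,L3,L4,L5,L6; from [0,0,0]:
after L1 α=1/3: [69, 34, 0]
after L2 α=0: [69, 34, 0]
after L3 α=3/4: [180, 751/4, 87/4]
after L4 α=1/2: [277/2, 1471/8, 667/8]
after L5 α=1/2: [465/4, 3327/16, 1323/16]
after L6 α=1/3: [943/6, 4711/24, 2747/24]
→ [157, 196, 114]

query (0,0) [L1,L2,L3,L4,L5,L6] — begin 0,0,0
after L1 α=1/2: [3/2, 211/2, 239/2]
after L2 α=1/5: [107/5, 582/5, 105]
after L3 α=1/2: [441/5, 687/10, 63]
after L4 α=1/5: [2804/25, 1904/25, 369/5]
after L5 α=1/4: [6931/50, 5481/50, 1157/20]
after L6 α=1/4: [31443/200, 22993/200, 6671/80]
→ [157, 115, 83]

(0,2) stack=L1,L2,L3,L4,L5,L6; from [0,0,0]:
+L1 (α=1/2) → [199/2, 29/2, 37/2]
+L2 (α=1/2) → [647/4, 65/4, 159/4]
+L3 (α=1/3) → [1055/6, 55/2, 175/2]
+L4 (α=5/6) → [8675/36, 1805/12, 805/12]
+L5 (α=2/7) → [60367/252, 9601/84, 4073/84]
+L6 (α=2/5) → [19163/84, 15313/140, 3301/28]
= [228, 109, 118]

query (0,0) [L1,L2,L3,L4,L5] — begin 0,0,0
L1 α=1/2: [3/2, 211/2, 239/2]
L2 α=1/5: [107/5, 582/5, 105]
L3 α=1/2: [441/5, 687/10, 63]
L4 α=1/5: [2804/25, 1904/25, 369/5]
L5 α=1/4: [6931/50, 5481/50, 1157/20]
rounded: [139, 110, 58]


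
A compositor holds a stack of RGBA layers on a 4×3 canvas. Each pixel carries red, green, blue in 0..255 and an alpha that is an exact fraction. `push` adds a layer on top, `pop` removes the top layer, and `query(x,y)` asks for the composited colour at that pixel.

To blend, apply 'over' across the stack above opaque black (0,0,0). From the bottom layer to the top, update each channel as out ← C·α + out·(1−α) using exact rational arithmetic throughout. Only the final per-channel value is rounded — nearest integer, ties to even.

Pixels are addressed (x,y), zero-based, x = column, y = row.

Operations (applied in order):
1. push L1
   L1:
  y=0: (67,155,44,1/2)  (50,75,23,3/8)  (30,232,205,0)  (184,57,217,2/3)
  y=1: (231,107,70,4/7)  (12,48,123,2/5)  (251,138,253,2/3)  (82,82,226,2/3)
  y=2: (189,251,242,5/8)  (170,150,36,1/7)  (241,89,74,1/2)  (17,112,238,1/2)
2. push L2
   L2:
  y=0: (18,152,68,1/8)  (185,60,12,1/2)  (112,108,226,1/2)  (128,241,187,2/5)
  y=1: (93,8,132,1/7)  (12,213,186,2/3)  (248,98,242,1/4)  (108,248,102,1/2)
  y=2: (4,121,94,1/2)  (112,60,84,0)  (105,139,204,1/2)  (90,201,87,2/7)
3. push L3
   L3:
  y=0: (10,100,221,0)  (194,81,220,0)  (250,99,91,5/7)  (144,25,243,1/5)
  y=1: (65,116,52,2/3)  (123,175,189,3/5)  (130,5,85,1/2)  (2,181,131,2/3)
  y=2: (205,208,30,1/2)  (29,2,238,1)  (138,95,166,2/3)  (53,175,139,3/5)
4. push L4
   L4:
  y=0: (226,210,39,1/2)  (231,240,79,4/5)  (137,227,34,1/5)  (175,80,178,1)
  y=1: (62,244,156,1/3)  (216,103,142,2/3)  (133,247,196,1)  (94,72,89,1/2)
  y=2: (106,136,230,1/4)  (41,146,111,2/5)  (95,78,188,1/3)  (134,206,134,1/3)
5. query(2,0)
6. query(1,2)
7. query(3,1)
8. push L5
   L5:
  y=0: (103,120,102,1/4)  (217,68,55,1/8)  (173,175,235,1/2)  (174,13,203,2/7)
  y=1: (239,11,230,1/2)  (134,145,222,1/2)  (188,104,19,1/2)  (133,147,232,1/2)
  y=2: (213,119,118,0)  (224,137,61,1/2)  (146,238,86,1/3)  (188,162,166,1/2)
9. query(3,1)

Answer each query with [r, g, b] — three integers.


at x=2,y=0 over L1,L2,L3,L4:
L1 α=0: [0, 0, 0]
L2 α=1/2: [56, 54, 113]
L3 α=5/7: [1362/7, 603/7, 681/7]
L4 α=1/5: [6407/35, 4001/35, 2962/35]
→ [183, 114, 85]

at x=1,y=2 over L1,L2,L3,L4:
after L1 α=1/7: [170/7, 150/7, 36/7]
after L2 α=0: [170/7, 150/7, 36/7]
after L3 α=1: [29, 2, 238]
after L4 α=2/5: [169/5, 298/5, 936/5]
→ [34, 60, 187]

(3,1) stack=L1,L2,L3,L4; from [0,0,0]:
after L1 α=2/3: [164/3, 164/3, 452/3]
after L2 α=1/2: [244/3, 454/3, 379/3]
after L3 α=2/3: [256/9, 1540/9, 1165/9]
after L4 α=1/2: [551/9, 1094/9, 983/9]
rounded: [61, 122, 109]

at x=3,y=1 over L1,L2,L3,L4,L5:
after L1 α=2/3: [164/3, 164/3, 452/3]
after L2 α=1/2: [244/3, 454/3, 379/3]
after L3 α=2/3: [256/9, 1540/9, 1165/9]
after L4 α=1/2: [551/9, 1094/9, 983/9]
after L5 α=1/2: [874/9, 2417/18, 3071/18]
rounded: [97, 134, 171]


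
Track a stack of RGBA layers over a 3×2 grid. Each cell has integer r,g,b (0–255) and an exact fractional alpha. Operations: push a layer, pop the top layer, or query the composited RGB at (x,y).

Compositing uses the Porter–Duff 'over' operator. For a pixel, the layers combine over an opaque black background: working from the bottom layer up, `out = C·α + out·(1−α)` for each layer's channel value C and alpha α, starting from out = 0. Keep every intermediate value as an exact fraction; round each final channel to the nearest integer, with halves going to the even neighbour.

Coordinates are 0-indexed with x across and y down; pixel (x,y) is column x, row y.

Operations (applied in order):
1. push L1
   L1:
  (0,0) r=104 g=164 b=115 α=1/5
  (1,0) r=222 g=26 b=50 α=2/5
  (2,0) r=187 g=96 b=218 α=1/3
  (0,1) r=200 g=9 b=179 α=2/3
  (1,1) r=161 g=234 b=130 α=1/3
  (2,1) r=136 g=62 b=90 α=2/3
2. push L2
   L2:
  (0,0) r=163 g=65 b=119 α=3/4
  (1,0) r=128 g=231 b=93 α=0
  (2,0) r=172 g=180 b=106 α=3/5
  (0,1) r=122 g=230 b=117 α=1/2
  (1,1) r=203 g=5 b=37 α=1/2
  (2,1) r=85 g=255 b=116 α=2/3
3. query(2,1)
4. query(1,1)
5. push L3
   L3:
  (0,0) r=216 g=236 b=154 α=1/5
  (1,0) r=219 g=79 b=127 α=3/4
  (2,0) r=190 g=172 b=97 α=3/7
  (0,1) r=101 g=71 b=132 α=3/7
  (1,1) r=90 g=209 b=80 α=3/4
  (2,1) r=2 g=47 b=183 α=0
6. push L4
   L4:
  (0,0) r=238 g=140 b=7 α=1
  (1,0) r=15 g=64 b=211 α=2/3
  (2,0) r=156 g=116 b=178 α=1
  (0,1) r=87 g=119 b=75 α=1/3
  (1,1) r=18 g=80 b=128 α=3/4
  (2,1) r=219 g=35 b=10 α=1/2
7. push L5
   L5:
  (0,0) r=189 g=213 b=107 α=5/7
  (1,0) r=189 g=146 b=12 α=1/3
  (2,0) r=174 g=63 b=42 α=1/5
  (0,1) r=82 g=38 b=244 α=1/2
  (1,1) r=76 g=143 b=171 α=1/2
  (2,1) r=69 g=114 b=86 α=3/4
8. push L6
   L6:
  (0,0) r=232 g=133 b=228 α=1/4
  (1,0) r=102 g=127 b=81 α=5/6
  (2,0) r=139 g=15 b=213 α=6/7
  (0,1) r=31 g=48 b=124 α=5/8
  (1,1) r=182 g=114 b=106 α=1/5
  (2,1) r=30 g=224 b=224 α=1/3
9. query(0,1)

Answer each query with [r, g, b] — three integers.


(2,1) stack=L1,L2; from [0,0,0]:
L1 α=2/3: [272/3, 124/3, 60]
L2 α=2/3: [782/9, 1654/9, 292/3]
rounded: [87, 184, 97]

query (1,1) [L1,L2] — begin 0,0,0
L1 α=1/3: [161/3, 78, 130/3]
L2 α=1/2: [385/3, 83/2, 241/6]
→ [128, 42, 40]

(0,1) stack=L1,L2,L3,L4,L5,L6; from [0,0,0]:
after L1 α=2/3: [400/3, 6, 358/3]
after L2 α=1/2: [383/3, 118, 709/6]
after L3 α=3/7: [2441/21, 685/7, 2606/21]
after L4 α=1/3: [6709/63, 2203/21, 6787/63]
after L5 α=1/2: [11875/126, 3001/42, 22159/126]
after L6 α=5/8: [18385/336, 6361/112, 48199/336]
rounded: [55, 57, 143]


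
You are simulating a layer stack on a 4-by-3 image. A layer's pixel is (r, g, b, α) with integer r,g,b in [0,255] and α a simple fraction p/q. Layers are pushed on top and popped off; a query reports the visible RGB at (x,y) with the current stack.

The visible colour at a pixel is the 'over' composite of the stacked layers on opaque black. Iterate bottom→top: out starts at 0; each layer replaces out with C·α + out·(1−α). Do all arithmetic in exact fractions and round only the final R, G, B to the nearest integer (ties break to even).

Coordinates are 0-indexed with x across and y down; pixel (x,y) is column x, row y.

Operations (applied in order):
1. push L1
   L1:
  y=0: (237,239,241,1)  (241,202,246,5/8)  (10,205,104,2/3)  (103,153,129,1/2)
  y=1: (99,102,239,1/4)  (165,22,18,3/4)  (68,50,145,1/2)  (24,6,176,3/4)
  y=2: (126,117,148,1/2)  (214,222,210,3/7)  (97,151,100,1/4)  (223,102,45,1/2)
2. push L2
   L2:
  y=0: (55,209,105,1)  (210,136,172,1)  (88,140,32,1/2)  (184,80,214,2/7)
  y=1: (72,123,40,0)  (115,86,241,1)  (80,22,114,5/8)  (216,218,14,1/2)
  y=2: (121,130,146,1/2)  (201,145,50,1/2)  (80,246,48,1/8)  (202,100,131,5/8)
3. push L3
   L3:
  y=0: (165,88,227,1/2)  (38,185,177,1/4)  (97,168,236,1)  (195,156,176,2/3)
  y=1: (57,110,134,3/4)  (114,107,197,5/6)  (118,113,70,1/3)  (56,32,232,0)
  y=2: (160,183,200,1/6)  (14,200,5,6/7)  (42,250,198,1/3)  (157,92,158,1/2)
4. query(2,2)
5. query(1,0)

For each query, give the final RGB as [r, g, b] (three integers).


query (2,2) [L1,L2,L3] — begin 0,0,0
L1 α=1/4: [97/4, 151/4, 25]
L2 α=1/8: [999/32, 2041/32, 223/8]
L3 α=1/3: [557/16, 6041/48, 1015/12]
= [35, 126, 85]

(1,0) stack=L1,L2,L3; from [0,0,0]:
after L1 α=5/8: [1205/8, 505/4, 615/4]
after L2 α=1: [210, 136, 172]
after L3 α=1/4: [167, 593/4, 693/4]
→ [167, 148, 173]


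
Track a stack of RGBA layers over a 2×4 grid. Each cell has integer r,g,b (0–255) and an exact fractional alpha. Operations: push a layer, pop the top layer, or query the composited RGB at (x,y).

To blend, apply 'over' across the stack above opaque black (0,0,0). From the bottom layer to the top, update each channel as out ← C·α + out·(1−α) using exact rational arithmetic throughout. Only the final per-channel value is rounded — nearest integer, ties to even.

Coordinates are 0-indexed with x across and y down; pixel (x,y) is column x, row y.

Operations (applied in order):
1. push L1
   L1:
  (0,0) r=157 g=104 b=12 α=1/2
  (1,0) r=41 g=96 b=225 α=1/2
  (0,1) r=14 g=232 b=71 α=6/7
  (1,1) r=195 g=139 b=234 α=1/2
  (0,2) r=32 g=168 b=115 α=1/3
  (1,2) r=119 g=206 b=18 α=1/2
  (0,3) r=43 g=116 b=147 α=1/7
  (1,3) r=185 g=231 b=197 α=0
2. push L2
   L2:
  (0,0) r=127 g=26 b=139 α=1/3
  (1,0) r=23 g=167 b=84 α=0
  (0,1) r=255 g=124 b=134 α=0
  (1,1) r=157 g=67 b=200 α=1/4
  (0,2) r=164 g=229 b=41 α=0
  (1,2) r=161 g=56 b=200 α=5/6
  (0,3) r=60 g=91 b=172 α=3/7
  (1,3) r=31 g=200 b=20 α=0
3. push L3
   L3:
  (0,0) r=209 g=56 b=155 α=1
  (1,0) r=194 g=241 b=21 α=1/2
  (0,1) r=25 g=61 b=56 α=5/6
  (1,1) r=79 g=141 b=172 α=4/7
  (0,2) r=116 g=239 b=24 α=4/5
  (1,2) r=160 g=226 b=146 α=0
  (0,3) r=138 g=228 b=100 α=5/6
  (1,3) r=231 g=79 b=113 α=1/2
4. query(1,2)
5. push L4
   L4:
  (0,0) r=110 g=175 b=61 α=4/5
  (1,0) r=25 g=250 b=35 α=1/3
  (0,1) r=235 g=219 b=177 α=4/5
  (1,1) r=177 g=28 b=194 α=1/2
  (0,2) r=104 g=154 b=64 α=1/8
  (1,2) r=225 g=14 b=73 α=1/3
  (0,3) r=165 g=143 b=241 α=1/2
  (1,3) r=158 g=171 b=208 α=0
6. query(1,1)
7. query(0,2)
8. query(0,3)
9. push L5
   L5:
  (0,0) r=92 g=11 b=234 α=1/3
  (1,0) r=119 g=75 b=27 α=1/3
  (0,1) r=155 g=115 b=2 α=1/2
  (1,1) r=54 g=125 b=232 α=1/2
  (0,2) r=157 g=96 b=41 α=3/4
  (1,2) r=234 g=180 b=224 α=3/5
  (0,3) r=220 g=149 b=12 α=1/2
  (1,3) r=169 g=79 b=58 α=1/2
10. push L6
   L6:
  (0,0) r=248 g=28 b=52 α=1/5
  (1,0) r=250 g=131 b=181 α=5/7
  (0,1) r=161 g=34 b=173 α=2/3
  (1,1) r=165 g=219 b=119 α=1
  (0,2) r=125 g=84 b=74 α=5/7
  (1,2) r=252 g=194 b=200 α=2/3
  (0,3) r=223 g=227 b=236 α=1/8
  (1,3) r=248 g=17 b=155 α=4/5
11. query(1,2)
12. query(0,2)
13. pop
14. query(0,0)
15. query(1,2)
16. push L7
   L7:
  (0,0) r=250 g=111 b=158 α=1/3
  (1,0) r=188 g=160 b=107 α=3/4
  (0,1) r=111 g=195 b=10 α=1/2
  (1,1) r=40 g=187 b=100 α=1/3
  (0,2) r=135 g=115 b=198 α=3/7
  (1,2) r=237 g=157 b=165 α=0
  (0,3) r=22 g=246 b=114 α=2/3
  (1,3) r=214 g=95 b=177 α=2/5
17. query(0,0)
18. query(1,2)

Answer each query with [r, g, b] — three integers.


at x=1,y=2 over L1,L2,L3:
+L1 (α=1/2) → [119/2, 103, 9]
+L2 (α=5/6) → [1729/12, 383/6, 1009/6]
+L3 (α=0) → [1729/12, 383/6, 1009/6]
= [144, 64, 168]

(1,1) stack=L1,L2,L3,L4; from [0,0,0]:
+L1 (α=1/2) → [195/2, 139/2, 117]
+L2 (α=1/4) → [899/8, 551/8, 551/4]
+L3 (α=4/7) → [5225/56, 6165/56, 4405/28]
+L4 (α=1/2) → [15137/112, 7733/112, 9837/56]
rounded: [135, 69, 176]

(0,2) stack=L1,L2,L3,L4; from [0,0,0]:
L1 α=1/3: [32/3, 56, 115/3]
L2 α=0: [32/3, 56, 115/3]
L3 α=4/5: [1424/15, 1012/5, 403/15]
L4 α=1/8: [1441/15, 3927/20, 3781/120]
= [96, 196, 32]

at x=0,y=3 over L1,L2,L3,L4:
L1 α=1/7: [43/7, 116/7, 21]
L2 α=3/7: [1432/49, 2375/49, 600/7]
L3 α=5/6: [17621/147, 58235/294, 2050/21]
L4 α=1/2: [20938/147, 100277/588, 7111/42]
rounded: [142, 171, 169]

(1,2) stack=L1,L2,L3,L4,L5,L6; from [0,0,0]:
+L1 (α=1/2) → [119/2, 103, 9]
+L2 (α=5/6) → [1729/12, 383/6, 1009/6]
+L3 (α=0) → [1729/12, 383/6, 1009/6]
+L4 (α=1/3) → [3079/18, 425/9, 1228/9]
+L5 (α=3/5) → [9397/45, 1142/9, 8504/45]
+L6 (α=2/3) → [32077/135, 4634/27, 26504/135]
rounded: [238, 172, 196]

query (0,2) [L1,L2,L3,L4,L5,L6] — begin 0,0,0
+L1 (α=1/3) → [32/3, 56, 115/3]
+L2 (α=0) → [32/3, 56, 115/3]
+L3 (α=4/5) → [1424/15, 1012/5, 403/15]
+L4 (α=1/8) → [1441/15, 3927/20, 3781/120]
+L5 (α=3/4) → [4253/30, 9687/80, 18541/480]
+L6 (α=5/7) → [13628/105, 26487/280, 107341/1680]
→ [130, 95, 64]

(0,0) stack=L1,L2,L3,L4,L5; from [0,0,0]:
+L1 (α=1/2) → [157/2, 52, 6]
+L2 (α=1/3) → [284/3, 130/3, 151/3]
+L3 (α=1) → [209, 56, 155]
+L4 (α=4/5) → [649/5, 756/5, 399/5]
+L5 (α=1/3) → [586/5, 1567/15, 656/5]
→ [117, 104, 131]

at x=1,y=2 over L1,L2,L3,L4,L5:
after L1 α=1/2: [119/2, 103, 9]
after L2 α=5/6: [1729/12, 383/6, 1009/6]
after L3 α=0: [1729/12, 383/6, 1009/6]
after L4 α=1/3: [3079/18, 425/9, 1228/9]
after L5 α=3/5: [9397/45, 1142/9, 8504/45]
→ [209, 127, 189]

(0,0) stack=L1,L2,L3,L4,L5,L7; from [0,0,0]:
L1 α=1/2: [157/2, 52, 6]
L2 α=1/3: [284/3, 130/3, 151/3]
L3 α=1: [209, 56, 155]
L4 α=4/5: [649/5, 756/5, 399/5]
L5 α=1/3: [586/5, 1567/15, 656/5]
L7 α=1/3: [2422/15, 4799/45, 2102/15]
→ [161, 107, 140]

(1,2) stack=L1,L2,L3,L4,L5,L7; from [0,0,0]:
+L1 (α=1/2) → [119/2, 103, 9]
+L2 (α=5/6) → [1729/12, 383/6, 1009/6]
+L3 (α=0) → [1729/12, 383/6, 1009/6]
+L4 (α=1/3) → [3079/18, 425/9, 1228/9]
+L5 (α=3/5) → [9397/45, 1142/9, 8504/45]
+L7 (α=0) → [9397/45, 1142/9, 8504/45]
rounded: [209, 127, 189]


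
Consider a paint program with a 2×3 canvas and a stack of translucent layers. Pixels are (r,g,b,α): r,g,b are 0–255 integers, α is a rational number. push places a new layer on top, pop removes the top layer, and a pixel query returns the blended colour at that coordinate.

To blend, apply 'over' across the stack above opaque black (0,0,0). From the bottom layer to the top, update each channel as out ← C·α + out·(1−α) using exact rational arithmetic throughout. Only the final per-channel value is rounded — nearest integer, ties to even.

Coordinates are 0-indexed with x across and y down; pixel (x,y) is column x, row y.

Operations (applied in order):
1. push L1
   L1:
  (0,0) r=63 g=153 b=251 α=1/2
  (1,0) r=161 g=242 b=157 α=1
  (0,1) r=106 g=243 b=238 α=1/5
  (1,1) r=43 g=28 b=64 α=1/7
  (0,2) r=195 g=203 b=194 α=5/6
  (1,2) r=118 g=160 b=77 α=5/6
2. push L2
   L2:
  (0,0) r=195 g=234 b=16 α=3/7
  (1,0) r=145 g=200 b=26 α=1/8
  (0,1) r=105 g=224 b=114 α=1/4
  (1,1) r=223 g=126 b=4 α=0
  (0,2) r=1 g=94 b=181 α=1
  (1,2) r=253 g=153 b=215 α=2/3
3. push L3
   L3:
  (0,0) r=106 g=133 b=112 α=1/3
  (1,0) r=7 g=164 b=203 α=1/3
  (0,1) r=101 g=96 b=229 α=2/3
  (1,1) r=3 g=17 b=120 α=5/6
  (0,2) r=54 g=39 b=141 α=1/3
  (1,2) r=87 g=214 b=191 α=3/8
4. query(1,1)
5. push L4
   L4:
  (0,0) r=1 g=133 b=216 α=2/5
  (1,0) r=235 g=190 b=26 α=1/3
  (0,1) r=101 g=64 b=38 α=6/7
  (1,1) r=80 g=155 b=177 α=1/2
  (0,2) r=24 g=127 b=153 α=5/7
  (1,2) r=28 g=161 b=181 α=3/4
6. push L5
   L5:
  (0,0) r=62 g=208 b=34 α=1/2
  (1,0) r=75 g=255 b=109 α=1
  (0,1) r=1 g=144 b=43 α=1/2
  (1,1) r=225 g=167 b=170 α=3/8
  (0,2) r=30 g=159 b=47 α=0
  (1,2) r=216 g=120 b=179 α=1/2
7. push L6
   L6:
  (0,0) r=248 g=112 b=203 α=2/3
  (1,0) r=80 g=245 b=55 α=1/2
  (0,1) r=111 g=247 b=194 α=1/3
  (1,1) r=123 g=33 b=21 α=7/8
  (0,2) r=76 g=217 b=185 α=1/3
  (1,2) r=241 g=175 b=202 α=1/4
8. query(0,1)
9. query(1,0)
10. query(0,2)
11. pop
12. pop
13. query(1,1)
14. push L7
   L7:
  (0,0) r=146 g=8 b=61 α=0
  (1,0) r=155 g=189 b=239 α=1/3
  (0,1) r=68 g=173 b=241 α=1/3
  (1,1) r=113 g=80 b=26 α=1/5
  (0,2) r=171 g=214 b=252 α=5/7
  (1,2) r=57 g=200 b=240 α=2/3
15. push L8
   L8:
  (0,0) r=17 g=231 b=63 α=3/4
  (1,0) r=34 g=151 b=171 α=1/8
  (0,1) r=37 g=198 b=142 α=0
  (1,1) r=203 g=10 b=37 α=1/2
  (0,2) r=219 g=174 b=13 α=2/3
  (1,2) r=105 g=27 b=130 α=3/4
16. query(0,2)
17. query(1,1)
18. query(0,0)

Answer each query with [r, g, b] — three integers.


query (1,1) [L1,L2,L3] — begin 0,0,0
L1 α=1/7: [43/7, 4, 64/7]
L2 α=0: [43/7, 4, 64/7]
L3 α=5/6: [74/21, 89/6, 2132/21]
rounded: [4, 15, 102]

at x=0,y=1 over L1,L2,L3,L4,L5,L6:
L1 α=1/5: [106/5, 243/5, 238/5]
L2 α=1/4: [843/20, 1849/20, 321/5]
L3 α=2/3: [4883/60, 5689/60, 2611/15]
L4 α=6/7: [41243/420, 28729/420, 6031/105]
L5 α=1/2: [41663/840, 89209/840, 5273/105]
L6 α=1/3: [88283/1260, 192949/1260, 30916/315]
= [70, 153, 98]

at x=1,y=0 over L1,L2,L3,L4,L5,L6:
+L1 (α=1) → [161, 242, 157]
+L2 (α=1/8) → [159, 947/4, 1125/8]
+L3 (α=1/3) → [325/3, 425/2, 1937/12]
+L4 (α=1/3) → [1355/9, 205, 2093/18]
+L5 (α=1) → [75, 255, 109]
+L6 (α=1/2) → [155/2, 250, 82]
= [78, 250, 82]

at x=0,y=2 over L1,L2,L3,L4,L5,L6:
L1 α=5/6: [325/2, 1015/6, 485/3]
L2 α=1: [1, 94, 181]
L3 α=1/3: [56/3, 227/3, 503/3]
L4 α=5/7: [472/21, 337/3, 3301/21]
L5 α=0: [472/21, 337/3, 3301/21]
L6 α=1/3: [2540/63, 1325/9, 10487/63]
→ [40, 147, 166]

(1,1) stack=L1,L2,L3,L4; from [0,0,0]:
after L1 α=1/7: [43/7, 4, 64/7]
after L2 α=0: [43/7, 4, 64/7]
after L3 α=5/6: [74/21, 89/6, 2132/21]
after L4 α=1/2: [877/21, 1019/12, 5849/42]
= [42, 85, 139]

query (0,2) [L1,L2,L3,L4,L7,L8] — begin 0,0,0
after L1 α=5/6: [325/2, 1015/6, 485/3]
after L2 α=1: [1, 94, 181]
after L3 α=1/3: [56/3, 227/3, 503/3]
after L4 α=5/7: [472/21, 337/3, 3301/21]
after L7 α=5/7: [18899/147, 3884/21, 33062/147]
after L8 α=2/3: [83285/441, 11192/63, 36884/441]
→ [189, 178, 84]

(1,1) stack=L1,L2,L3,L4,L7,L8; from [0,0,0]:
L1 α=1/7: [43/7, 4, 64/7]
L2 α=0: [43/7, 4, 64/7]
L3 α=5/6: [74/21, 89/6, 2132/21]
L4 α=1/2: [877/21, 1019/12, 5849/42]
L7 α=1/5: [5881/105, 1259/15, 12244/105]
L8 α=1/2: [13598/105, 1409/30, 16129/210]
= [130, 47, 77]

query (0,0) [L1,L2,L3,L4,L7,L8] — begin 0,0,0
after L1 α=1/2: [63/2, 153/2, 251/2]
after L2 α=3/7: [711/7, 144, 550/7]
after L3 α=1/3: [2164/21, 421/3, 628/7]
after L4 α=2/5: [2178/35, 687/5, 4908/35]
after L7 α=0: [2178/35, 687/5, 4908/35]
after L8 α=3/4: [3963/140, 1038/5, 11523/140]
→ [28, 208, 82]


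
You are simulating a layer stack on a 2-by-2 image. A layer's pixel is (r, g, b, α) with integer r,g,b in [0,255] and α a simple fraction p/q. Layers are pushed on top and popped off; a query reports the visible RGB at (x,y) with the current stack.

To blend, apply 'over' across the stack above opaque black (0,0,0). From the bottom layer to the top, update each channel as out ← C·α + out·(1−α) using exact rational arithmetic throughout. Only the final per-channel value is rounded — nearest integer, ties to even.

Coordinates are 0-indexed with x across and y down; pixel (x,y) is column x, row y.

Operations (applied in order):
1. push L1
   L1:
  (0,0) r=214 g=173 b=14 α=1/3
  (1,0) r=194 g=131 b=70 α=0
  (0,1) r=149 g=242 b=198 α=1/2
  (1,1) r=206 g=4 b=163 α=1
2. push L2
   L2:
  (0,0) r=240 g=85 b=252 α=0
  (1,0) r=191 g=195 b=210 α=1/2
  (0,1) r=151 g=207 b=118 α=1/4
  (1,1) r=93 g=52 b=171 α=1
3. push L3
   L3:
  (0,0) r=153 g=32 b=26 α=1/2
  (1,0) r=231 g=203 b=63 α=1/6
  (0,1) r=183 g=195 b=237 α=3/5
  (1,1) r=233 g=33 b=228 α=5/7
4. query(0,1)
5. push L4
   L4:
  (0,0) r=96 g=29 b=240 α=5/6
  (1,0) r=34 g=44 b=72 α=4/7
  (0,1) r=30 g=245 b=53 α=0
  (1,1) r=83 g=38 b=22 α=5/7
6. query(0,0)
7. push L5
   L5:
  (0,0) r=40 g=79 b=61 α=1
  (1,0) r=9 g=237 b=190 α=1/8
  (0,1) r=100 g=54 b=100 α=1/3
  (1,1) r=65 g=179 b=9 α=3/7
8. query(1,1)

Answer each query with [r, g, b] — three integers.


query (0,1) [L1,L2,L3] — begin 0,0,0
L1 α=1/2: [149/2, 121, 99]
L2 α=1/4: [749/8, 285/2, 415/4]
L3 α=3/5: [589/4, 174, 1837/10]
→ [147, 174, 184]

query (0,0) [L1,L2,L3,L4] — begin 0,0,0
+L1 (α=1/3) → [214/3, 173/3, 14/3]
+L2 (α=0) → [214/3, 173/3, 14/3]
+L3 (α=1/2) → [673/6, 269/6, 46/3]
+L4 (α=5/6) → [3553/36, 1139/36, 1823/9]
→ [99, 32, 203]

(1,1) stack=L1,L2,L3,L4,L5; from [0,0,0]:
+L1 (α=1) → [206, 4, 163]
+L2 (α=1) → [93, 52, 171]
+L3 (α=5/7) → [193, 269/7, 1482/7]
+L4 (α=5/7) → [801/7, 1868/49, 3734/49]
+L5 (α=3/7) → [4569/49, 33785/343, 16259/343]
rounded: [93, 98, 47]
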